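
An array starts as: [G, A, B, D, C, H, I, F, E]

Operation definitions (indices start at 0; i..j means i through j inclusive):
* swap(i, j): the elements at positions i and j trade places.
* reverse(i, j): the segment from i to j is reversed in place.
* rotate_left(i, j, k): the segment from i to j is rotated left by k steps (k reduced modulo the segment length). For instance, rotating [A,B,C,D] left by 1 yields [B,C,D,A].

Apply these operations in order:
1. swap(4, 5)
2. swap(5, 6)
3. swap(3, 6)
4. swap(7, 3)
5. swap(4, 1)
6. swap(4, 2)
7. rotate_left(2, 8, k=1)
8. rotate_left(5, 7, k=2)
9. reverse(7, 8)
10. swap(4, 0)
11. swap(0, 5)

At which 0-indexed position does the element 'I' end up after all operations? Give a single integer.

After 1 (swap(4, 5)): [G, A, B, D, H, C, I, F, E]
After 2 (swap(5, 6)): [G, A, B, D, H, I, C, F, E]
After 3 (swap(3, 6)): [G, A, B, C, H, I, D, F, E]
After 4 (swap(7, 3)): [G, A, B, F, H, I, D, C, E]
After 5 (swap(4, 1)): [G, H, B, F, A, I, D, C, E]
After 6 (swap(4, 2)): [G, H, A, F, B, I, D, C, E]
After 7 (rotate_left(2, 8, k=1)): [G, H, F, B, I, D, C, E, A]
After 8 (rotate_left(5, 7, k=2)): [G, H, F, B, I, E, D, C, A]
After 9 (reverse(7, 8)): [G, H, F, B, I, E, D, A, C]
After 10 (swap(4, 0)): [I, H, F, B, G, E, D, A, C]
After 11 (swap(0, 5)): [E, H, F, B, G, I, D, A, C]

Answer: 5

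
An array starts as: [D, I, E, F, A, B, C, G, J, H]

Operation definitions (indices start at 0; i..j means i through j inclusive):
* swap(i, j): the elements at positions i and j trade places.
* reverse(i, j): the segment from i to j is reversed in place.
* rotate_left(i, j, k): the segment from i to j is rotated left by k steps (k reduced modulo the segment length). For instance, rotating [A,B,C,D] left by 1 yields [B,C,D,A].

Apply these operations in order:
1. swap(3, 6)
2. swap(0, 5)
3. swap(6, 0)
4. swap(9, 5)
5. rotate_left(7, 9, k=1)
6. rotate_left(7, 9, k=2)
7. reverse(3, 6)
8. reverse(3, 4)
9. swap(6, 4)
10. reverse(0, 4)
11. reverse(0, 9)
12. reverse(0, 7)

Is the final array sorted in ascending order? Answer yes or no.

After 1 (swap(3, 6)): [D, I, E, C, A, B, F, G, J, H]
After 2 (swap(0, 5)): [B, I, E, C, A, D, F, G, J, H]
After 3 (swap(6, 0)): [F, I, E, C, A, D, B, G, J, H]
After 4 (swap(9, 5)): [F, I, E, C, A, H, B, G, J, D]
After 5 (rotate_left(7, 9, k=1)): [F, I, E, C, A, H, B, J, D, G]
After 6 (rotate_left(7, 9, k=2)): [F, I, E, C, A, H, B, G, J, D]
After 7 (reverse(3, 6)): [F, I, E, B, H, A, C, G, J, D]
After 8 (reverse(3, 4)): [F, I, E, H, B, A, C, G, J, D]
After 9 (swap(6, 4)): [F, I, E, H, C, A, B, G, J, D]
After 10 (reverse(0, 4)): [C, H, E, I, F, A, B, G, J, D]
After 11 (reverse(0, 9)): [D, J, G, B, A, F, I, E, H, C]
After 12 (reverse(0, 7)): [E, I, F, A, B, G, J, D, H, C]

Answer: no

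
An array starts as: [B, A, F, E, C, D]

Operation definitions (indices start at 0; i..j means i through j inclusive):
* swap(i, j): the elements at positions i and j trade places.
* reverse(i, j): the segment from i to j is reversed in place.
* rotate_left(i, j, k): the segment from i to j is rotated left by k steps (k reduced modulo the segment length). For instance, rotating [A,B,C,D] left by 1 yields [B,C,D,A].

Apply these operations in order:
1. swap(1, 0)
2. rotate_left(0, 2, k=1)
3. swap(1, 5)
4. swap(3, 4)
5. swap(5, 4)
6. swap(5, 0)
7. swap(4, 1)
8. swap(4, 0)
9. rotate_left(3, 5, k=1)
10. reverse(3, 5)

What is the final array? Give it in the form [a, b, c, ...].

After 1 (swap(1, 0)): [A, B, F, E, C, D]
After 2 (rotate_left(0, 2, k=1)): [B, F, A, E, C, D]
After 3 (swap(1, 5)): [B, D, A, E, C, F]
After 4 (swap(3, 4)): [B, D, A, C, E, F]
After 5 (swap(5, 4)): [B, D, A, C, F, E]
After 6 (swap(5, 0)): [E, D, A, C, F, B]
After 7 (swap(4, 1)): [E, F, A, C, D, B]
After 8 (swap(4, 0)): [D, F, A, C, E, B]
After 9 (rotate_left(3, 5, k=1)): [D, F, A, E, B, C]
After 10 (reverse(3, 5)): [D, F, A, C, B, E]

Answer: [D, F, A, C, B, E]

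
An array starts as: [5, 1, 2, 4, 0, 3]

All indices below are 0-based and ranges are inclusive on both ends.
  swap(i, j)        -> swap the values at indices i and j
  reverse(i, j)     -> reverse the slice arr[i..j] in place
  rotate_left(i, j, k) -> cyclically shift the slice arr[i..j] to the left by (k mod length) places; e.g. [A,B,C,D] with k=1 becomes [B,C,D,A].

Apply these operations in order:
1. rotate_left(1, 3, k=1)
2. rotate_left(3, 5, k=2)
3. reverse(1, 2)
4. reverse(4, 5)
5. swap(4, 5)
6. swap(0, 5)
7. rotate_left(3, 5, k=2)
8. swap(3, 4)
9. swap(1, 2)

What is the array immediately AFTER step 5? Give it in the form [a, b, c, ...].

Answer: [5, 4, 2, 3, 1, 0]

Derivation:
After 1 (rotate_left(1, 3, k=1)): [5, 2, 4, 1, 0, 3]
After 2 (rotate_left(3, 5, k=2)): [5, 2, 4, 3, 1, 0]
After 3 (reverse(1, 2)): [5, 4, 2, 3, 1, 0]
After 4 (reverse(4, 5)): [5, 4, 2, 3, 0, 1]
After 5 (swap(4, 5)): [5, 4, 2, 3, 1, 0]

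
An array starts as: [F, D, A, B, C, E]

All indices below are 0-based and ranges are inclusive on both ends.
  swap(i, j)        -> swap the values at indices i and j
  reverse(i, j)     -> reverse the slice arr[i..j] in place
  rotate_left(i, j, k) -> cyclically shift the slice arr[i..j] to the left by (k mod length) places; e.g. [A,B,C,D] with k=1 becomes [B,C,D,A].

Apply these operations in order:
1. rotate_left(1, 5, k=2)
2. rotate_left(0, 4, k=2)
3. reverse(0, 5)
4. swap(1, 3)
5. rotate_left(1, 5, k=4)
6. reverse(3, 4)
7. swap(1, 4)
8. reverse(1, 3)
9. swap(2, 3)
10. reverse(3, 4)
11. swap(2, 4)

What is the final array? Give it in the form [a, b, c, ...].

Answer: [A, B, D, C, F, E]

Derivation:
After 1 (rotate_left(1, 5, k=2)): [F, B, C, E, D, A]
After 2 (rotate_left(0, 4, k=2)): [C, E, D, F, B, A]
After 3 (reverse(0, 5)): [A, B, F, D, E, C]
After 4 (swap(1, 3)): [A, D, F, B, E, C]
After 5 (rotate_left(1, 5, k=4)): [A, C, D, F, B, E]
After 6 (reverse(3, 4)): [A, C, D, B, F, E]
After 7 (swap(1, 4)): [A, F, D, B, C, E]
After 8 (reverse(1, 3)): [A, B, D, F, C, E]
After 9 (swap(2, 3)): [A, B, F, D, C, E]
After 10 (reverse(3, 4)): [A, B, F, C, D, E]
After 11 (swap(2, 4)): [A, B, D, C, F, E]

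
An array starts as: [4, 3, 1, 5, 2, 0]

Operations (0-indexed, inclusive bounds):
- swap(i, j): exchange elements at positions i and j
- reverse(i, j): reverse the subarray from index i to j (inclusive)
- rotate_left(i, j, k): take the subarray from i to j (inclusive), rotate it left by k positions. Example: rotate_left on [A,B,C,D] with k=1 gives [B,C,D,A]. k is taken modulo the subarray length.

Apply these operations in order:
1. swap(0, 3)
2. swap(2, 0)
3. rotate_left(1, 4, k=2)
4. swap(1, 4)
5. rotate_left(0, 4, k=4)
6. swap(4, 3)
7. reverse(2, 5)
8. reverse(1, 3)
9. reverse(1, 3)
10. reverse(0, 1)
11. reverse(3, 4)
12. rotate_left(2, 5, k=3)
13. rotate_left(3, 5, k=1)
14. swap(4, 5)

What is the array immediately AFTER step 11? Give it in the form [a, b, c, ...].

Answer: [1, 4, 0, 3, 2, 5]

Derivation:
After 1 (swap(0, 3)): [5, 3, 1, 4, 2, 0]
After 2 (swap(2, 0)): [1, 3, 5, 4, 2, 0]
After 3 (rotate_left(1, 4, k=2)): [1, 4, 2, 3, 5, 0]
After 4 (swap(1, 4)): [1, 5, 2, 3, 4, 0]
After 5 (rotate_left(0, 4, k=4)): [4, 1, 5, 2, 3, 0]
After 6 (swap(4, 3)): [4, 1, 5, 3, 2, 0]
After 7 (reverse(2, 5)): [4, 1, 0, 2, 3, 5]
After 8 (reverse(1, 3)): [4, 2, 0, 1, 3, 5]
After 9 (reverse(1, 3)): [4, 1, 0, 2, 3, 5]
After 10 (reverse(0, 1)): [1, 4, 0, 2, 3, 5]
After 11 (reverse(3, 4)): [1, 4, 0, 3, 2, 5]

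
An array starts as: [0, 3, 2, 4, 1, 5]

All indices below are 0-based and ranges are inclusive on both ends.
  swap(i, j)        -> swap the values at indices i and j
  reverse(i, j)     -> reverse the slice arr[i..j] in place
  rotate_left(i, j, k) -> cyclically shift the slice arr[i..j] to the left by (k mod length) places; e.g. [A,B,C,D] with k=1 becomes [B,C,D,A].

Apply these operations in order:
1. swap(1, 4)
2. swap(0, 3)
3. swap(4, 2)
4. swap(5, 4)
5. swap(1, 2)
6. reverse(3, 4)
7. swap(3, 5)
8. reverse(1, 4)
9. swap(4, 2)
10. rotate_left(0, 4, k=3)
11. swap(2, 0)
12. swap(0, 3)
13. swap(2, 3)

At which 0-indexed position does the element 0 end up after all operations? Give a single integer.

After 1 (swap(1, 4)): [0, 1, 2, 4, 3, 5]
After 2 (swap(0, 3)): [4, 1, 2, 0, 3, 5]
After 3 (swap(4, 2)): [4, 1, 3, 0, 2, 5]
After 4 (swap(5, 4)): [4, 1, 3, 0, 5, 2]
After 5 (swap(1, 2)): [4, 3, 1, 0, 5, 2]
After 6 (reverse(3, 4)): [4, 3, 1, 5, 0, 2]
After 7 (swap(3, 5)): [4, 3, 1, 2, 0, 5]
After 8 (reverse(1, 4)): [4, 0, 2, 1, 3, 5]
After 9 (swap(4, 2)): [4, 0, 3, 1, 2, 5]
After 10 (rotate_left(0, 4, k=3)): [1, 2, 4, 0, 3, 5]
After 11 (swap(2, 0)): [4, 2, 1, 0, 3, 5]
After 12 (swap(0, 3)): [0, 2, 1, 4, 3, 5]
After 13 (swap(2, 3)): [0, 2, 4, 1, 3, 5]

Answer: 0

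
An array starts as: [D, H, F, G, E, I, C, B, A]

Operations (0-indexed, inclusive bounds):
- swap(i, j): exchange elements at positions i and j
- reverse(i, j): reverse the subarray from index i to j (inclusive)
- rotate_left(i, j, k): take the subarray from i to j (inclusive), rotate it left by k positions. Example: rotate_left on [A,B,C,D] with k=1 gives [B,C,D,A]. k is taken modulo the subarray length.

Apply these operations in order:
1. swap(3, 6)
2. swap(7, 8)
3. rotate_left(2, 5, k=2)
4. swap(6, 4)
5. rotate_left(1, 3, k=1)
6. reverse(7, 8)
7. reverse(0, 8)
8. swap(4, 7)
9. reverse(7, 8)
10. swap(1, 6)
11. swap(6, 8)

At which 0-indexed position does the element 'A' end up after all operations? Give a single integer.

Answer: 0

Derivation:
After 1 (swap(3, 6)): [D, H, F, C, E, I, G, B, A]
After 2 (swap(7, 8)): [D, H, F, C, E, I, G, A, B]
After 3 (rotate_left(2, 5, k=2)): [D, H, E, I, F, C, G, A, B]
After 4 (swap(6, 4)): [D, H, E, I, G, C, F, A, B]
After 5 (rotate_left(1, 3, k=1)): [D, E, I, H, G, C, F, A, B]
After 6 (reverse(7, 8)): [D, E, I, H, G, C, F, B, A]
After 7 (reverse(0, 8)): [A, B, F, C, G, H, I, E, D]
After 8 (swap(4, 7)): [A, B, F, C, E, H, I, G, D]
After 9 (reverse(7, 8)): [A, B, F, C, E, H, I, D, G]
After 10 (swap(1, 6)): [A, I, F, C, E, H, B, D, G]
After 11 (swap(6, 8)): [A, I, F, C, E, H, G, D, B]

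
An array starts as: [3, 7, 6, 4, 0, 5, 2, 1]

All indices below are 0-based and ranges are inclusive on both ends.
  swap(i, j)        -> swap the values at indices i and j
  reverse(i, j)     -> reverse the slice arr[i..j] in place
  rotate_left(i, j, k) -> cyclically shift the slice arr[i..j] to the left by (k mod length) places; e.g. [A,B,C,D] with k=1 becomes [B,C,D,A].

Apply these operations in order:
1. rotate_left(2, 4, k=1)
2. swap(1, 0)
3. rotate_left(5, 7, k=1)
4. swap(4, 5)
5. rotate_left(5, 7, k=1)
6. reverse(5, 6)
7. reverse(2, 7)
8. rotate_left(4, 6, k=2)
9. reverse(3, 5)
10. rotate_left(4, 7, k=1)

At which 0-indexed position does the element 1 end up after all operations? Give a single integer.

After 1 (rotate_left(2, 4, k=1)): [3, 7, 4, 0, 6, 5, 2, 1]
After 2 (swap(1, 0)): [7, 3, 4, 0, 6, 5, 2, 1]
After 3 (rotate_left(5, 7, k=1)): [7, 3, 4, 0, 6, 2, 1, 5]
After 4 (swap(4, 5)): [7, 3, 4, 0, 2, 6, 1, 5]
After 5 (rotate_left(5, 7, k=1)): [7, 3, 4, 0, 2, 1, 5, 6]
After 6 (reverse(5, 6)): [7, 3, 4, 0, 2, 5, 1, 6]
After 7 (reverse(2, 7)): [7, 3, 6, 1, 5, 2, 0, 4]
After 8 (rotate_left(4, 6, k=2)): [7, 3, 6, 1, 0, 5, 2, 4]
After 9 (reverse(3, 5)): [7, 3, 6, 5, 0, 1, 2, 4]
After 10 (rotate_left(4, 7, k=1)): [7, 3, 6, 5, 1, 2, 4, 0]

Answer: 4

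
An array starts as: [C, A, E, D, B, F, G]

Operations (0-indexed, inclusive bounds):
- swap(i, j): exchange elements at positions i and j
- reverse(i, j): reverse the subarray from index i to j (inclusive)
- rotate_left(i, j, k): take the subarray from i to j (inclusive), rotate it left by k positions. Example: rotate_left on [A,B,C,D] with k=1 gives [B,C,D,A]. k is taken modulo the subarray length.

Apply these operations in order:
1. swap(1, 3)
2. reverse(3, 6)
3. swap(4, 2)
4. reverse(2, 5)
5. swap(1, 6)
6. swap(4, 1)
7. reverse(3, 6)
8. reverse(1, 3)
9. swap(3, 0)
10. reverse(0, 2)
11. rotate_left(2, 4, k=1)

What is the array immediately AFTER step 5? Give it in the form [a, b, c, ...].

After 1 (swap(1, 3)): [C, D, E, A, B, F, G]
After 2 (reverse(3, 6)): [C, D, E, G, F, B, A]
After 3 (swap(4, 2)): [C, D, F, G, E, B, A]
After 4 (reverse(2, 5)): [C, D, B, E, G, F, A]
After 5 (swap(1, 6)): [C, A, B, E, G, F, D]

Answer: [C, A, B, E, G, F, D]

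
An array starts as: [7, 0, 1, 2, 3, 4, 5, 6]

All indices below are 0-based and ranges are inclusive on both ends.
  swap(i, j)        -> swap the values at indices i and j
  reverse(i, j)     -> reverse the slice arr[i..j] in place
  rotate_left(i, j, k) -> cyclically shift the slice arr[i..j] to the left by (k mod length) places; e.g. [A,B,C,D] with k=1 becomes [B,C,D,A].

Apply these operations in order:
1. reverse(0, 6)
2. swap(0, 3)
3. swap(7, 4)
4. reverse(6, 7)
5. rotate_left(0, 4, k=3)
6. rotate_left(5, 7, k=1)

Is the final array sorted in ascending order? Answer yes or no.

Answer: no

Derivation:
After 1 (reverse(0, 6)): [5, 4, 3, 2, 1, 0, 7, 6]
After 2 (swap(0, 3)): [2, 4, 3, 5, 1, 0, 7, 6]
After 3 (swap(7, 4)): [2, 4, 3, 5, 6, 0, 7, 1]
After 4 (reverse(6, 7)): [2, 4, 3, 5, 6, 0, 1, 7]
After 5 (rotate_left(0, 4, k=3)): [5, 6, 2, 4, 3, 0, 1, 7]
After 6 (rotate_left(5, 7, k=1)): [5, 6, 2, 4, 3, 1, 7, 0]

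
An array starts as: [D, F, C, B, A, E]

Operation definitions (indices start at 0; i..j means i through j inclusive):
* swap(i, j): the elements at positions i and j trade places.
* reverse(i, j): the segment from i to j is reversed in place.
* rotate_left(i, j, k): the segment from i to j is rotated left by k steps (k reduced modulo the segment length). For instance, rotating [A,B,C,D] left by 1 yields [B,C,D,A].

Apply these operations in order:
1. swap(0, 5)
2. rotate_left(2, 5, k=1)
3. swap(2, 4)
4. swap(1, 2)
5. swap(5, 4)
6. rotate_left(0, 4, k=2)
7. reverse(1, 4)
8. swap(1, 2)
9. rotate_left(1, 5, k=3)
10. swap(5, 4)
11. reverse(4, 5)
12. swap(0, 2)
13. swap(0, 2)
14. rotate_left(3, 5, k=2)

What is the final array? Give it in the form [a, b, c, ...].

Answer: [F, A, B, C, E, D]

Derivation:
After 1 (swap(0, 5)): [E, F, C, B, A, D]
After 2 (rotate_left(2, 5, k=1)): [E, F, B, A, D, C]
After 3 (swap(2, 4)): [E, F, D, A, B, C]
After 4 (swap(1, 2)): [E, D, F, A, B, C]
After 5 (swap(5, 4)): [E, D, F, A, C, B]
After 6 (rotate_left(0, 4, k=2)): [F, A, C, E, D, B]
After 7 (reverse(1, 4)): [F, D, E, C, A, B]
After 8 (swap(1, 2)): [F, E, D, C, A, B]
After 9 (rotate_left(1, 5, k=3)): [F, A, B, E, D, C]
After 10 (swap(5, 4)): [F, A, B, E, C, D]
After 11 (reverse(4, 5)): [F, A, B, E, D, C]
After 12 (swap(0, 2)): [B, A, F, E, D, C]
After 13 (swap(0, 2)): [F, A, B, E, D, C]
After 14 (rotate_left(3, 5, k=2)): [F, A, B, C, E, D]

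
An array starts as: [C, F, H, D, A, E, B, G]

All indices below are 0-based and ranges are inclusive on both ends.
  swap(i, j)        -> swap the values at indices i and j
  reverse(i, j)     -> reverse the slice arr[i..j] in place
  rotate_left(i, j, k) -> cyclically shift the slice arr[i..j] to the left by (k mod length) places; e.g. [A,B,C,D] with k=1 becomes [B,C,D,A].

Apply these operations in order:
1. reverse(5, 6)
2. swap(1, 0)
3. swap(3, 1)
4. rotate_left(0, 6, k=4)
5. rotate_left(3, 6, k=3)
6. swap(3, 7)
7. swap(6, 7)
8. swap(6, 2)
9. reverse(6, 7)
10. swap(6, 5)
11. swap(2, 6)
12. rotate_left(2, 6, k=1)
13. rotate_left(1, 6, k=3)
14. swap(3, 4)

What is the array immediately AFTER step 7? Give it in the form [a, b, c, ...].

After 1 (reverse(5, 6)): [C, F, H, D, A, B, E, G]
After 2 (swap(1, 0)): [F, C, H, D, A, B, E, G]
After 3 (swap(3, 1)): [F, D, H, C, A, B, E, G]
After 4 (rotate_left(0, 6, k=4)): [A, B, E, F, D, H, C, G]
After 5 (rotate_left(3, 6, k=3)): [A, B, E, C, F, D, H, G]
After 6 (swap(3, 7)): [A, B, E, G, F, D, H, C]
After 7 (swap(6, 7)): [A, B, E, G, F, D, C, H]

Answer: [A, B, E, G, F, D, C, H]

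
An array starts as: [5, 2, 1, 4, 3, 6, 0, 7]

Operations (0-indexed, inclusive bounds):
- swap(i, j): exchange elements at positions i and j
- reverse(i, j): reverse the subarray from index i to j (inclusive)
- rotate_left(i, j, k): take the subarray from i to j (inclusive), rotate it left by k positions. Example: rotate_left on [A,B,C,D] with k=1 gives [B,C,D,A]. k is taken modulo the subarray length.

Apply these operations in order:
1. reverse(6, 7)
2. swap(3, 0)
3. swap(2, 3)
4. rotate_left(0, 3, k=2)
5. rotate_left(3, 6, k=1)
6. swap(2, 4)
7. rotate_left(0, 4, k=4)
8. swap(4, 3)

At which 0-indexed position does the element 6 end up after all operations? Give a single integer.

Answer: 4

Derivation:
After 1 (reverse(6, 7)): [5, 2, 1, 4, 3, 6, 7, 0]
After 2 (swap(3, 0)): [4, 2, 1, 5, 3, 6, 7, 0]
After 3 (swap(2, 3)): [4, 2, 5, 1, 3, 6, 7, 0]
After 4 (rotate_left(0, 3, k=2)): [5, 1, 4, 2, 3, 6, 7, 0]
After 5 (rotate_left(3, 6, k=1)): [5, 1, 4, 3, 6, 7, 2, 0]
After 6 (swap(2, 4)): [5, 1, 6, 3, 4, 7, 2, 0]
After 7 (rotate_left(0, 4, k=4)): [4, 5, 1, 6, 3, 7, 2, 0]
After 8 (swap(4, 3)): [4, 5, 1, 3, 6, 7, 2, 0]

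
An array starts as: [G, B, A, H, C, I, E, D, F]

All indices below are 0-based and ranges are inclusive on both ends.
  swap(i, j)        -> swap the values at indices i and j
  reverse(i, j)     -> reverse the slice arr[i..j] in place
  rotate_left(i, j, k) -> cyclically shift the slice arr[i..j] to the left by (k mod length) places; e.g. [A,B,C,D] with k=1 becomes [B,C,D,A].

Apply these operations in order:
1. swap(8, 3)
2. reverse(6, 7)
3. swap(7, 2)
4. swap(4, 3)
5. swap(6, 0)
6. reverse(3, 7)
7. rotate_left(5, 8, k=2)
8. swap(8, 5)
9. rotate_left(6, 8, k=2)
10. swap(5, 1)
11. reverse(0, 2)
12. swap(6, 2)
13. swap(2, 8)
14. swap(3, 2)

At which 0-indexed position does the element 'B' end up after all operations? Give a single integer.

After 1 (swap(8, 3)): [G, B, A, F, C, I, E, D, H]
After 2 (reverse(6, 7)): [G, B, A, F, C, I, D, E, H]
After 3 (swap(7, 2)): [G, B, E, F, C, I, D, A, H]
After 4 (swap(4, 3)): [G, B, E, C, F, I, D, A, H]
After 5 (swap(6, 0)): [D, B, E, C, F, I, G, A, H]
After 6 (reverse(3, 7)): [D, B, E, A, G, I, F, C, H]
After 7 (rotate_left(5, 8, k=2)): [D, B, E, A, G, C, H, I, F]
After 8 (swap(8, 5)): [D, B, E, A, G, F, H, I, C]
After 9 (rotate_left(6, 8, k=2)): [D, B, E, A, G, F, C, H, I]
After 10 (swap(5, 1)): [D, F, E, A, G, B, C, H, I]
After 11 (reverse(0, 2)): [E, F, D, A, G, B, C, H, I]
After 12 (swap(6, 2)): [E, F, C, A, G, B, D, H, I]
After 13 (swap(2, 8)): [E, F, I, A, G, B, D, H, C]
After 14 (swap(3, 2)): [E, F, A, I, G, B, D, H, C]

Answer: 5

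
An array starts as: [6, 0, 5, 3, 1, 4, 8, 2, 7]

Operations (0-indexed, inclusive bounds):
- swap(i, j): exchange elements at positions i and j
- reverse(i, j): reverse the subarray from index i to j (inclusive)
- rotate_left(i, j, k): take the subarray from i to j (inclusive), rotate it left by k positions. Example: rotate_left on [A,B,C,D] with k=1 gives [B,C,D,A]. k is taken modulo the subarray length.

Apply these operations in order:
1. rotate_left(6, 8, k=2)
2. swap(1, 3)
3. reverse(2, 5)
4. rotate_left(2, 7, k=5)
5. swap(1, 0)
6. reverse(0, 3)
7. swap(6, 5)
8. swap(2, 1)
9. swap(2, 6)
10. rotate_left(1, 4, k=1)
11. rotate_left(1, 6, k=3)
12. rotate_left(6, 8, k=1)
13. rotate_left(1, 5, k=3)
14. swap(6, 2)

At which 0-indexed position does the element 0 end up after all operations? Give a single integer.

Answer: 1

Derivation:
After 1 (rotate_left(6, 8, k=2)): [6, 0, 5, 3, 1, 4, 7, 8, 2]
After 2 (swap(1, 3)): [6, 3, 5, 0, 1, 4, 7, 8, 2]
After 3 (reverse(2, 5)): [6, 3, 4, 1, 0, 5, 7, 8, 2]
After 4 (rotate_left(2, 7, k=5)): [6, 3, 8, 4, 1, 0, 5, 7, 2]
After 5 (swap(1, 0)): [3, 6, 8, 4, 1, 0, 5, 7, 2]
After 6 (reverse(0, 3)): [4, 8, 6, 3, 1, 0, 5, 7, 2]
After 7 (swap(6, 5)): [4, 8, 6, 3, 1, 5, 0, 7, 2]
After 8 (swap(2, 1)): [4, 6, 8, 3, 1, 5, 0, 7, 2]
After 9 (swap(2, 6)): [4, 6, 0, 3, 1, 5, 8, 7, 2]
After 10 (rotate_left(1, 4, k=1)): [4, 0, 3, 1, 6, 5, 8, 7, 2]
After 11 (rotate_left(1, 6, k=3)): [4, 6, 5, 8, 0, 3, 1, 7, 2]
After 12 (rotate_left(6, 8, k=1)): [4, 6, 5, 8, 0, 3, 7, 2, 1]
After 13 (rotate_left(1, 5, k=3)): [4, 0, 3, 6, 5, 8, 7, 2, 1]
After 14 (swap(6, 2)): [4, 0, 7, 6, 5, 8, 3, 2, 1]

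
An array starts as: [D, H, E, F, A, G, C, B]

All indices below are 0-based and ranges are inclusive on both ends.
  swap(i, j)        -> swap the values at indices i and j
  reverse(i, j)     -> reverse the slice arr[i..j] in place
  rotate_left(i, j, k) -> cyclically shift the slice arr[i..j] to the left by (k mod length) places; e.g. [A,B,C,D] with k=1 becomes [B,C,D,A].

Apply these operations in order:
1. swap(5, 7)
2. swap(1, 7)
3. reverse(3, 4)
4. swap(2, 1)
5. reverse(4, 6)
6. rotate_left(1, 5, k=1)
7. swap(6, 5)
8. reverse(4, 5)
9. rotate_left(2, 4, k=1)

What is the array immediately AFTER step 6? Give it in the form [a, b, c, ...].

Answer: [D, G, A, C, B, E, F, H]

Derivation:
After 1 (swap(5, 7)): [D, H, E, F, A, B, C, G]
After 2 (swap(1, 7)): [D, G, E, F, A, B, C, H]
After 3 (reverse(3, 4)): [D, G, E, A, F, B, C, H]
After 4 (swap(2, 1)): [D, E, G, A, F, B, C, H]
After 5 (reverse(4, 6)): [D, E, G, A, C, B, F, H]
After 6 (rotate_left(1, 5, k=1)): [D, G, A, C, B, E, F, H]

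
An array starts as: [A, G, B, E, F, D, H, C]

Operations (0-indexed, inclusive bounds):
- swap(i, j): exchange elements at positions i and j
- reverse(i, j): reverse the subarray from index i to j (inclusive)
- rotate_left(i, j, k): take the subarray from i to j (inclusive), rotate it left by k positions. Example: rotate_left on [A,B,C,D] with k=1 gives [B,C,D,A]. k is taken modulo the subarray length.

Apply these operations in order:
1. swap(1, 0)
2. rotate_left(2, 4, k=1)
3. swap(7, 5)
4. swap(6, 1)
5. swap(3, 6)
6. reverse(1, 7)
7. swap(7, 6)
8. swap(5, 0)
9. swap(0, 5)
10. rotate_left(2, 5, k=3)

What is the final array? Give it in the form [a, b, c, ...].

After 1 (swap(1, 0)): [G, A, B, E, F, D, H, C]
After 2 (rotate_left(2, 4, k=1)): [G, A, E, F, B, D, H, C]
After 3 (swap(7, 5)): [G, A, E, F, B, C, H, D]
After 4 (swap(6, 1)): [G, H, E, F, B, C, A, D]
After 5 (swap(3, 6)): [G, H, E, A, B, C, F, D]
After 6 (reverse(1, 7)): [G, D, F, C, B, A, E, H]
After 7 (swap(7, 6)): [G, D, F, C, B, A, H, E]
After 8 (swap(5, 0)): [A, D, F, C, B, G, H, E]
After 9 (swap(0, 5)): [G, D, F, C, B, A, H, E]
After 10 (rotate_left(2, 5, k=3)): [G, D, A, F, C, B, H, E]

Answer: [G, D, A, F, C, B, H, E]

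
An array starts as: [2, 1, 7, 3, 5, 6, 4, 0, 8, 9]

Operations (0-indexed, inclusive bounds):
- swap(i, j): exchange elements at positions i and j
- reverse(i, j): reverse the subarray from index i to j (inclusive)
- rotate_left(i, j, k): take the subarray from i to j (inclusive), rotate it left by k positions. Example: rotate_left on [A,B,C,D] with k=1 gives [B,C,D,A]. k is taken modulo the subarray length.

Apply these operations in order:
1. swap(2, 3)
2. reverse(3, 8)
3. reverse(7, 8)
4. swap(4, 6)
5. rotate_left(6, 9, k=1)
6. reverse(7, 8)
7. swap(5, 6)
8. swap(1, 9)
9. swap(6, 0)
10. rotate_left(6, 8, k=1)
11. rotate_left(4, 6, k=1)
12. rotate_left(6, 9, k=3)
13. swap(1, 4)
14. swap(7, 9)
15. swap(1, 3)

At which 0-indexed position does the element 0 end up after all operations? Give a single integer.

Answer: 4

Derivation:
After 1 (swap(2, 3)): [2, 1, 3, 7, 5, 6, 4, 0, 8, 9]
After 2 (reverse(3, 8)): [2, 1, 3, 8, 0, 4, 6, 5, 7, 9]
After 3 (reverse(7, 8)): [2, 1, 3, 8, 0, 4, 6, 7, 5, 9]
After 4 (swap(4, 6)): [2, 1, 3, 8, 6, 4, 0, 7, 5, 9]
After 5 (rotate_left(6, 9, k=1)): [2, 1, 3, 8, 6, 4, 7, 5, 9, 0]
After 6 (reverse(7, 8)): [2, 1, 3, 8, 6, 4, 7, 9, 5, 0]
After 7 (swap(5, 6)): [2, 1, 3, 8, 6, 7, 4, 9, 5, 0]
After 8 (swap(1, 9)): [2, 0, 3, 8, 6, 7, 4, 9, 5, 1]
After 9 (swap(6, 0)): [4, 0, 3, 8, 6, 7, 2, 9, 5, 1]
After 10 (rotate_left(6, 8, k=1)): [4, 0, 3, 8, 6, 7, 9, 5, 2, 1]
After 11 (rotate_left(4, 6, k=1)): [4, 0, 3, 8, 7, 9, 6, 5, 2, 1]
After 12 (rotate_left(6, 9, k=3)): [4, 0, 3, 8, 7, 9, 1, 6, 5, 2]
After 13 (swap(1, 4)): [4, 7, 3, 8, 0, 9, 1, 6, 5, 2]
After 14 (swap(7, 9)): [4, 7, 3, 8, 0, 9, 1, 2, 5, 6]
After 15 (swap(1, 3)): [4, 8, 3, 7, 0, 9, 1, 2, 5, 6]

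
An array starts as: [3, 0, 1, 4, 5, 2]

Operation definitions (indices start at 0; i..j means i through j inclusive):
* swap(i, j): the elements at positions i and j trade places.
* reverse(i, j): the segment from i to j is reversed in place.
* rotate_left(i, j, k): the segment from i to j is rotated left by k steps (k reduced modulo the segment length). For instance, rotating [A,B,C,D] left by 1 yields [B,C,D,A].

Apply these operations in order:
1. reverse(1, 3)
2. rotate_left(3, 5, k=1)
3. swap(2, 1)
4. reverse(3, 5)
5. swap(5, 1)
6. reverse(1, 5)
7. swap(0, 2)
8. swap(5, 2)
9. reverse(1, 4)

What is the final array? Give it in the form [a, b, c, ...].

Answer: [2, 4, 0, 5, 1, 3]

Derivation:
After 1 (reverse(1, 3)): [3, 4, 1, 0, 5, 2]
After 2 (rotate_left(3, 5, k=1)): [3, 4, 1, 5, 2, 0]
After 3 (swap(2, 1)): [3, 1, 4, 5, 2, 0]
After 4 (reverse(3, 5)): [3, 1, 4, 0, 2, 5]
After 5 (swap(5, 1)): [3, 5, 4, 0, 2, 1]
After 6 (reverse(1, 5)): [3, 1, 2, 0, 4, 5]
After 7 (swap(0, 2)): [2, 1, 3, 0, 4, 5]
After 8 (swap(5, 2)): [2, 1, 5, 0, 4, 3]
After 9 (reverse(1, 4)): [2, 4, 0, 5, 1, 3]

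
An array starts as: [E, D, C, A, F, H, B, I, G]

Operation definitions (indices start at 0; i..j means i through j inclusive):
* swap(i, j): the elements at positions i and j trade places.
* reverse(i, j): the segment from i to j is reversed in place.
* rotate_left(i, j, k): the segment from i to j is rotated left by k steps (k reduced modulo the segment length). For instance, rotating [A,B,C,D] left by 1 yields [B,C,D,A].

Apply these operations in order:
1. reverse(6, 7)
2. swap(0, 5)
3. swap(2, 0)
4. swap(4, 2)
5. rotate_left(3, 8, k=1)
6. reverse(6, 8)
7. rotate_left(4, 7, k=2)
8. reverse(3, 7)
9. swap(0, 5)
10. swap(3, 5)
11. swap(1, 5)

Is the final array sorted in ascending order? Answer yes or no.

After 1 (reverse(6, 7)): [E, D, C, A, F, H, I, B, G]
After 2 (swap(0, 5)): [H, D, C, A, F, E, I, B, G]
After 3 (swap(2, 0)): [C, D, H, A, F, E, I, B, G]
After 4 (swap(4, 2)): [C, D, F, A, H, E, I, B, G]
After 5 (rotate_left(3, 8, k=1)): [C, D, F, H, E, I, B, G, A]
After 6 (reverse(6, 8)): [C, D, F, H, E, I, A, G, B]
After 7 (rotate_left(4, 7, k=2)): [C, D, F, H, A, G, E, I, B]
After 8 (reverse(3, 7)): [C, D, F, I, E, G, A, H, B]
After 9 (swap(0, 5)): [G, D, F, I, E, C, A, H, B]
After 10 (swap(3, 5)): [G, D, F, C, E, I, A, H, B]
After 11 (swap(1, 5)): [G, I, F, C, E, D, A, H, B]

Answer: no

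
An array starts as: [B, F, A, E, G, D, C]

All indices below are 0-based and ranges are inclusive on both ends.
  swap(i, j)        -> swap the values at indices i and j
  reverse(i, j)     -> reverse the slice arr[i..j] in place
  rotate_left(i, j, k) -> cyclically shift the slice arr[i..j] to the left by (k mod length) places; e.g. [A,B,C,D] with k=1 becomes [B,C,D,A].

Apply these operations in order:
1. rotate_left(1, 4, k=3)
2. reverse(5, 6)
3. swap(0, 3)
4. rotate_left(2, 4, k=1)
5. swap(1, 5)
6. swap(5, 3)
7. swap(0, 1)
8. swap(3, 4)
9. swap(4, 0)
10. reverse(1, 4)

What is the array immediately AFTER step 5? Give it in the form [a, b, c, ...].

Answer: [A, C, B, E, F, G, D]

Derivation:
After 1 (rotate_left(1, 4, k=3)): [B, G, F, A, E, D, C]
After 2 (reverse(5, 6)): [B, G, F, A, E, C, D]
After 3 (swap(0, 3)): [A, G, F, B, E, C, D]
After 4 (rotate_left(2, 4, k=1)): [A, G, B, E, F, C, D]
After 5 (swap(1, 5)): [A, C, B, E, F, G, D]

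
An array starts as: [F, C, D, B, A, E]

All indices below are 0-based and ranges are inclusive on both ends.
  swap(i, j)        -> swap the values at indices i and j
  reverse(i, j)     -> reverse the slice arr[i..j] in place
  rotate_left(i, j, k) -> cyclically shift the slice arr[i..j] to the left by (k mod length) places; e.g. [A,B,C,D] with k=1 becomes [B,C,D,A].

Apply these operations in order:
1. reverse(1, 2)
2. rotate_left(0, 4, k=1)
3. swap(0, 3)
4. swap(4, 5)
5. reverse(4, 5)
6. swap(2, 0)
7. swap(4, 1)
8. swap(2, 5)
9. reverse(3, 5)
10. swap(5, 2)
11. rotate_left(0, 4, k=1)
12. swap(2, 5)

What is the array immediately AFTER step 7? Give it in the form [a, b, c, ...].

Answer: [B, F, A, D, C, E]

Derivation:
After 1 (reverse(1, 2)): [F, D, C, B, A, E]
After 2 (rotate_left(0, 4, k=1)): [D, C, B, A, F, E]
After 3 (swap(0, 3)): [A, C, B, D, F, E]
After 4 (swap(4, 5)): [A, C, B, D, E, F]
After 5 (reverse(4, 5)): [A, C, B, D, F, E]
After 6 (swap(2, 0)): [B, C, A, D, F, E]
After 7 (swap(4, 1)): [B, F, A, D, C, E]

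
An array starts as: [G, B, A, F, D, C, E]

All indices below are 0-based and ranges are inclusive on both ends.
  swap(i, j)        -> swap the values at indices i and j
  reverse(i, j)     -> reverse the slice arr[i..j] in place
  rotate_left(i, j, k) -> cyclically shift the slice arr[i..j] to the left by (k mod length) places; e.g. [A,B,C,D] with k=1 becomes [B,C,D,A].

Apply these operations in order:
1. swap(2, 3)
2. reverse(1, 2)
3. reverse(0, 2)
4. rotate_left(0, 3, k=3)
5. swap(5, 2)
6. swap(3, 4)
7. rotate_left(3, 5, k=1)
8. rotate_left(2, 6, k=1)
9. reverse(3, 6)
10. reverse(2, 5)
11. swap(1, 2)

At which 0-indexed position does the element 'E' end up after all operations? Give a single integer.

After 1 (swap(2, 3)): [G, B, F, A, D, C, E]
After 2 (reverse(1, 2)): [G, F, B, A, D, C, E]
After 3 (reverse(0, 2)): [B, F, G, A, D, C, E]
After 4 (rotate_left(0, 3, k=3)): [A, B, F, G, D, C, E]
After 5 (swap(5, 2)): [A, B, C, G, D, F, E]
After 6 (swap(3, 4)): [A, B, C, D, G, F, E]
After 7 (rotate_left(3, 5, k=1)): [A, B, C, G, F, D, E]
After 8 (rotate_left(2, 6, k=1)): [A, B, G, F, D, E, C]
After 9 (reverse(3, 6)): [A, B, G, C, E, D, F]
After 10 (reverse(2, 5)): [A, B, D, E, C, G, F]
After 11 (swap(1, 2)): [A, D, B, E, C, G, F]

Answer: 3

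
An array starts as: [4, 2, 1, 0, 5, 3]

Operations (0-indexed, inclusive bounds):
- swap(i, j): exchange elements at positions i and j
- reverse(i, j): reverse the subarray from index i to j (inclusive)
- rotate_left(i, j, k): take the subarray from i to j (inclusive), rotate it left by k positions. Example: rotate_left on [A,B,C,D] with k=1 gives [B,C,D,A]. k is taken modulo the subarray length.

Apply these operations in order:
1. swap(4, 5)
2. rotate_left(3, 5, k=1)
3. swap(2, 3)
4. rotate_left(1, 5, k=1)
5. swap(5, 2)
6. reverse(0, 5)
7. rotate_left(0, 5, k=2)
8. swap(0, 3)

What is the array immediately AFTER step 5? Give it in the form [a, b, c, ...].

After 1 (swap(4, 5)): [4, 2, 1, 0, 3, 5]
After 2 (rotate_left(3, 5, k=1)): [4, 2, 1, 3, 5, 0]
After 3 (swap(2, 3)): [4, 2, 3, 1, 5, 0]
After 4 (rotate_left(1, 5, k=1)): [4, 3, 1, 5, 0, 2]
After 5 (swap(5, 2)): [4, 3, 2, 5, 0, 1]

Answer: [4, 3, 2, 5, 0, 1]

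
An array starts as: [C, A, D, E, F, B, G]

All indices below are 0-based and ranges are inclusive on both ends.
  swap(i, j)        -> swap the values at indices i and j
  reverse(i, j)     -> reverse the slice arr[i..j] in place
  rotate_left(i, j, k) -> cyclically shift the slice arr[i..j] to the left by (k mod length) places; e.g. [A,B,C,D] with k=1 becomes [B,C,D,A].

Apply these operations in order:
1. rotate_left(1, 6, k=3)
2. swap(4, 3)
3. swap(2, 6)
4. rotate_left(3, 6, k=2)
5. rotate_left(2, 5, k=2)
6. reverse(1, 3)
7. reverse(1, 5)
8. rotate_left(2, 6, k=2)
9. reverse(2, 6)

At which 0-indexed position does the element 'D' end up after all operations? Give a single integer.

After 1 (rotate_left(1, 6, k=3)): [C, F, B, G, A, D, E]
After 2 (swap(4, 3)): [C, F, B, A, G, D, E]
After 3 (swap(2, 6)): [C, F, E, A, G, D, B]
After 4 (rotate_left(3, 6, k=2)): [C, F, E, D, B, A, G]
After 5 (rotate_left(2, 5, k=2)): [C, F, B, A, E, D, G]
After 6 (reverse(1, 3)): [C, A, B, F, E, D, G]
After 7 (reverse(1, 5)): [C, D, E, F, B, A, G]
After 8 (rotate_left(2, 6, k=2)): [C, D, B, A, G, E, F]
After 9 (reverse(2, 6)): [C, D, F, E, G, A, B]

Answer: 1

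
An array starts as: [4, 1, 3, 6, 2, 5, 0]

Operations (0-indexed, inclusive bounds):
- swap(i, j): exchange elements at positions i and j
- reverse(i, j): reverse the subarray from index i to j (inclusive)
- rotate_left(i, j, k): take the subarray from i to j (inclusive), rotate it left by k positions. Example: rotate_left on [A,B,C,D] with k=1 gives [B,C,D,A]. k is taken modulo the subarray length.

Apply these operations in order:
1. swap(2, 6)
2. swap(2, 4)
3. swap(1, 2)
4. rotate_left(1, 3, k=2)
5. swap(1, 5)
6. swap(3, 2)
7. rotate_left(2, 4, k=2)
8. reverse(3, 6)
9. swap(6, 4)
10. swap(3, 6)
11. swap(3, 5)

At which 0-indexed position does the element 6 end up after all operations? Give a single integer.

Answer: 5

Derivation:
After 1 (swap(2, 6)): [4, 1, 0, 6, 2, 5, 3]
After 2 (swap(2, 4)): [4, 1, 2, 6, 0, 5, 3]
After 3 (swap(1, 2)): [4, 2, 1, 6, 0, 5, 3]
After 4 (rotate_left(1, 3, k=2)): [4, 6, 2, 1, 0, 5, 3]
After 5 (swap(1, 5)): [4, 5, 2, 1, 0, 6, 3]
After 6 (swap(3, 2)): [4, 5, 1, 2, 0, 6, 3]
After 7 (rotate_left(2, 4, k=2)): [4, 5, 0, 1, 2, 6, 3]
After 8 (reverse(3, 6)): [4, 5, 0, 3, 6, 2, 1]
After 9 (swap(6, 4)): [4, 5, 0, 3, 1, 2, 6]
After 10 (swap(3, 6)): [4, 5, 0, 6, 1, 2, 3]
After 11 (swap(3, 5)): [4, 5, 0, 2, 1, 6, 3]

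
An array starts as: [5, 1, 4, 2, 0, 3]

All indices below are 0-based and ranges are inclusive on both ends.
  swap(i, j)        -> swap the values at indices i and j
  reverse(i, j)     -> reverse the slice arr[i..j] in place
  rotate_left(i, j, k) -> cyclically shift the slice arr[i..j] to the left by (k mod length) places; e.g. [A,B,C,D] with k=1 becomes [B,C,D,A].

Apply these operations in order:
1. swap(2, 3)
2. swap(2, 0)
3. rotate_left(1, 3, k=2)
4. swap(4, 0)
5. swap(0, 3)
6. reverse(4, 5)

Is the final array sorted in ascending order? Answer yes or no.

After 1 (swap(2, 3)): [5, 1, 2, 4, 0, 3]
After 2 (swap(2, 0)): [2, 1, 5, 4, 0, 3]
After 3 (rotate_left(1, 3, k=2)): [2, 4, 1, 5, 0, 3]
After 4 (swap(4, 0)): [0, 4, 1, 5, 2, 3]
After 5 (swap(0, 3)): [5, 4, 1, 0, 2, 3]
After 6 (reverse(4, 5)): [5, 4, 1, 0, 3, 2]

Answer: no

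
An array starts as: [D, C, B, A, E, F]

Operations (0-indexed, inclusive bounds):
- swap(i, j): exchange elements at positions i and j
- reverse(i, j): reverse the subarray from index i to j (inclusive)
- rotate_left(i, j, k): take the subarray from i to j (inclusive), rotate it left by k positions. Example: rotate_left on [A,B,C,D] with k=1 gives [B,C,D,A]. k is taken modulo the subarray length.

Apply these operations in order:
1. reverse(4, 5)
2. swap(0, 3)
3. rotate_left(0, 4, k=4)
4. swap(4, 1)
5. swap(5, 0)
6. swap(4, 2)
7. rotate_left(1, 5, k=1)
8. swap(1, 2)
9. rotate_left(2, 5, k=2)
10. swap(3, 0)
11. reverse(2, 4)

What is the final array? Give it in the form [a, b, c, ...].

After 1 (reverse(4, 5)): [D, C, B, A, F, E]
After 2 (swap(0, 3)): [A, C, B, D, F, E]
After 3 (rotate_left(0, 4, k=4)): [F, A, C, B, D, E]
After 4 (swap(4, 1)): [F, D, C, B, A, E]
After 5 (swap(5, 0)): [E, D, C, B, A, F]
After 6 (swap(4, 2)): [E, D, A, B, C, F]
After 7 (rotate_left(1, 5, k=1)): [E, A, B, C, F, D]
After 8 (swap(1, 2)): [E, B, A, C, F, D]
After 9 (rotate_left(2, 5, k=2)): [E, B, F, D, A, C]
After 10 (swap(3, 0)): [D, B, F, E, A, C]
After 11 (reverse(2, 4)): [D, B, A, E, F, C]

Answer: [D, B, A, E, F, C]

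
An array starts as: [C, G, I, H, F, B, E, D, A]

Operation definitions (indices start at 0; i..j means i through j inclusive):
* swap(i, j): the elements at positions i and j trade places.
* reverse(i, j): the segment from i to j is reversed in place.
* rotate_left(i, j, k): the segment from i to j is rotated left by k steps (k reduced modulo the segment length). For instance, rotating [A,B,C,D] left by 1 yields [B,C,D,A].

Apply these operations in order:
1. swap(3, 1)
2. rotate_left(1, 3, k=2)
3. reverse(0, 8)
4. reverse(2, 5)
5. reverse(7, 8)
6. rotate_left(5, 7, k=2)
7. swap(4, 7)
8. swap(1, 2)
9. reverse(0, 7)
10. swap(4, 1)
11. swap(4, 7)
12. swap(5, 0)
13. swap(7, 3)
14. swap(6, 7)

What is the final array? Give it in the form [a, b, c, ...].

After 1 (swap(3, 1)): [C, H, I, G, F, B, E, D, A]
After 2 (rotate_left(1, 3, k=2)): [C, G, H, I, F, B, E, D, A]
After 3 (reverse(0, 8)): [A, D, E, B, F, I, H, G, C]
After 4 (reverse(2, 5)): [A, D, I, F, B, E, H, G, C]
After 5 (reverse(7, 8)): [A, D, I, F, B, E, H, C, G]
After 6 (rotate_left(5, 7, k=2)): [A, D, I, F, B, C, E, H, G]
After 7 (swap(4, 7)): [A, D, I, F, H, C, E, B, G]
After 8 (swap(1, 2)): [A, I, D, F, H, C, E, B, G]
After 9 (reverse(0, 7)): [B, E, C, H, F, D, I, A, G]
After 10 (swap(4, 1)): [B, F, C, H, E, D, I, A, G]
After 11 (swap(4, 7)): [B, F, C, H, A, D, I, E, G]
After 12 (swap(5, 0)): [D, F, C, H, A, B, I, E, G]
After 13 (swap(7, 3)): [D, F, C, E, A, B, I, H, G]
After 14 (swap(6, 7)): [D, F, C, E, A, B, H, I, G]

Answer: [D, F, C, E, A, B, H, I, G]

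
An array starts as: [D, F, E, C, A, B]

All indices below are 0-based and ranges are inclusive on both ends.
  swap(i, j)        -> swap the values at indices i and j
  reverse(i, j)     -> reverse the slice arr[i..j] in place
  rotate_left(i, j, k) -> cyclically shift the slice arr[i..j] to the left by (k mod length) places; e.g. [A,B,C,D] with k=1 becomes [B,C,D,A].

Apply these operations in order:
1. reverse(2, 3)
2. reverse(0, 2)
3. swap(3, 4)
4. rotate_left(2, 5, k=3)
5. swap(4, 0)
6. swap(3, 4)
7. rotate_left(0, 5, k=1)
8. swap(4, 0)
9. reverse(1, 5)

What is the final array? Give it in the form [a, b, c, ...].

After 1 (reverse(2, 3)): [D, F, C, E, A, B]
After 2 (reverse(0, 2)): [C, F, D, E, A, B]
After 3 (swap(3, 4)): [C, F, D, A, E, B]
After 4 (rotate_left(2, 5, k=3)): [C, F, B, D, A, E]
After 5 (swap(4, 0)): [A, F, B, D, C, E]
After 6 (swap(3, 4)): [A, F, B, C, D, E]
After 7 (rotate_left(0, 5, k=1)): [F, B, C, D, E, A]
After 8 (swap(4, 0)): [E, B, C, D, F, A]
After 9 (reverse(1, 5)): [E, A, F, D, C, B]

Answer: [E, A, F, D, C, B]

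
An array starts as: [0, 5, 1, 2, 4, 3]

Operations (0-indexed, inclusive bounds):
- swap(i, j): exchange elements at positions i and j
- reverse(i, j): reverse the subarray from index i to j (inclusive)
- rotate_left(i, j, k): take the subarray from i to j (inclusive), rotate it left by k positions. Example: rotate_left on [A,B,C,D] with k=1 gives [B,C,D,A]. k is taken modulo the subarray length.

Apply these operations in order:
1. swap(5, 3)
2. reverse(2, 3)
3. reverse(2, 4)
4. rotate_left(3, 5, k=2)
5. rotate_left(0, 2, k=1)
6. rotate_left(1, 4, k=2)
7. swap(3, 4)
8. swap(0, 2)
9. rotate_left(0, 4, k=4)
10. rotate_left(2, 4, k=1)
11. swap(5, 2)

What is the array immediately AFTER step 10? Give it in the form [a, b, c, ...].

Answer: [4, 1, 5, 0, 2, 3]

Derivation:
After 1 (swap(5, 3)): [0, 5, 1, 3, 4, 2]
After 2 (reverse(2, 3)): [0, 5, 3, 1, 4, 2]
After 3 (reverse(2, 4)): [0, 5, 4, 1, 3, 2]
After 4 (rotate_left(3, 5, k=2)): [0, 5, 4, 2, 1, 3]
After 5 (rotate_left(0, 2, k=1)): [5, 4, 0, 2, 1, 3]
After 6 (rotate_left(1, 4, k=2)): [5, 2, 1, 4, 0, 3]
After 7 (swap(3, 4)): [5, 2, 1, 0, 4, 3]
After 8 (swap(0, 2)): [1, 2, 5, 0, 4, 3]
After 9 (rotate_left(0, 4, k=4)): [4, 1, 2, 5, 0, 3]
After 10 (rotate_left(2, 4, k=1)): [4, 1, 5, 0, 2, 3]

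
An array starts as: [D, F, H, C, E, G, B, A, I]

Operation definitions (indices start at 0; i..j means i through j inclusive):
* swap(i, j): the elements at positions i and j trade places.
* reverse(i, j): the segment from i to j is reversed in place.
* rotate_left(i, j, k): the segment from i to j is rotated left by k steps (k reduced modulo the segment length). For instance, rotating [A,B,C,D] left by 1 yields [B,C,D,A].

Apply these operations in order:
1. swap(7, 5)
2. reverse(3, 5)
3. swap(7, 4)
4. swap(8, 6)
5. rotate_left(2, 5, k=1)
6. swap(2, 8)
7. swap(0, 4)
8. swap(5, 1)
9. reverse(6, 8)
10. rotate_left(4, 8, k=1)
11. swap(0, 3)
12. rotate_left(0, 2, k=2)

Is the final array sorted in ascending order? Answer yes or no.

After 1 (swap(7, 5)): [D, F, H, C, E, A, B, G, I]
After 2 (reverse(3, 5)): [D, F, H, A, E, C, B, G, I]
After 3 (swap(7, 4)): [D, F, H, A, G, C, B, E, I]
After 4 (swap(8, 6)): [D, F, H, A, G, C, I, E, B]
After 5 (rotate_left(2, 5, k=1)): [D, F, A, G, C, H, I, E, B]
After 6 (swap(2, 8)): [D, F, B, G, C, H, I, E, A]
After 7 (swap(0, 4)): [C, F, B, G, D, H, I, E, A]
After 8 (swap(5, 1)): [C, H, B, G, D, F, I, E, A]
After 9 (reverse(6, 8)): [C, H, B, G, D, F, A, E, I]
After 10 (rotate_left(4, 8, k=1)): [C, H, B, G, F, A, E, I, D]
After 11 (swap(0, 3)): [G, H, B, C, F, A, E, I, D]
After 12 (rotate_left(0, 2, k=2)): [B, G, H, C, F, A, E, I, D]

Answer: no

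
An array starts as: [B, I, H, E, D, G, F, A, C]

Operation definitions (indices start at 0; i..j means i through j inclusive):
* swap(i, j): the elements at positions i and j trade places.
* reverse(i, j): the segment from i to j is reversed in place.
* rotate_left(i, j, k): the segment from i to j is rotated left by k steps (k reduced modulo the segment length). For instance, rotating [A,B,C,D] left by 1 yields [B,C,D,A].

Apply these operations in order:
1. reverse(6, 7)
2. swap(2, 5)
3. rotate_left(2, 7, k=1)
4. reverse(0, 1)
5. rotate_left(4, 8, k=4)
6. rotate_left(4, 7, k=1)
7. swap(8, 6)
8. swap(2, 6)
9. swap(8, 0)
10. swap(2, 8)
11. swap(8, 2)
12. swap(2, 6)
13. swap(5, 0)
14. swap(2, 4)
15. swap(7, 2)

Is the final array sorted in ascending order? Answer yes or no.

Answer: yes

Derivation:
After 1 (reverse(6, 7)): [B, I, H, E, D, G, A, F, C]
After 2 (swap(2, 5)): [B, I, G, E, D, H, A, F, C]
After 3 (rotate_left(2, 7, k=1)): [B, I, E, D, H, A, F, G, C]
After 4 (reverse(0, 1)): [I, B, E, D, H, A, F, G, C]
After 5 (rotate_left(4, 8, k=4)): [I, B, E, D, C, H, A, F, G]
After 6 (rotate_left(4, 7, k=1)): [I, B, E, D, H, A, F, C, G]
After 7 (swap(8, 6)): [I, B, E, D, H, A, G, C, F]
After 8 (swap(2, 6)): [I, B, G, D, H, A, E, C, F]
After 9 (swap(8, 0)): [F, B, G, D, H, A, E, C, I]
After 10 (swap(2, 8)): [F, B, I, D, H, A, E, C, G]
After 11 (swap(8, 2)): [F, B, G, D, H, A, E, C, I]
After 12 (swap(2, 6)): [F, B, E, D, H, A, G, C, I]
After 13 (swap(5, 0)): [A, B, E, D, H, F, G, C, I]
After 14 (swap(2, 4)): [A, B, H, D, E, F, G, C, I]
After 15 (swap(7, 2)): [A, B, C, D, E, F, G, H, I]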